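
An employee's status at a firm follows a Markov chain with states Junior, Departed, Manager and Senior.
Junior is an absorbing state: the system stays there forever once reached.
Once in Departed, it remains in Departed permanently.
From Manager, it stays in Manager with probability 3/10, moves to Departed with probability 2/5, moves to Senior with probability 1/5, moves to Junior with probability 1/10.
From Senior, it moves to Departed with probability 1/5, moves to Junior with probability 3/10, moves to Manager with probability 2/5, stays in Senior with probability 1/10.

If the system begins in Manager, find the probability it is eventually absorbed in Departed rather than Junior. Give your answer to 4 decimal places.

0.7273

Let h(s) be the probability of absorption at Departed starting from transient state s. Then h(Departed) = 1 and h(Junior) = 0. By first-step analysis:
h(Manager) = 0.1·0 + 0.4·1 + 0.3·h(Manager) + 0.2·h(Senior)
h(Senior) = 0.3·0 + 0.2·1 + 0.4·h(Manager) + 0.1·h(Senior)
Solving: h(Manager) = 0.7273, h(Senior) = 0.5455.
Starting from Manager, the probability is 0.7273.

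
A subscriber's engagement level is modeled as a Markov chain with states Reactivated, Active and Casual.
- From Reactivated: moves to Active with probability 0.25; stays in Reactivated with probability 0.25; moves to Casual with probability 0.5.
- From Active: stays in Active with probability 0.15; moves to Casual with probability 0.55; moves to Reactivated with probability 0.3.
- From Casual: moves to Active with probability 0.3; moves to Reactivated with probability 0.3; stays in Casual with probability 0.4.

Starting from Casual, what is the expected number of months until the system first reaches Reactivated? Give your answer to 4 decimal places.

3.3333

Let t(s) be the expected number of months to first reach Reactivated from state s, with t(Reactivated) = 0. Conditioning on the first month:
t(Active) = 1 + 0.15·t(Active) + 0.55·t(Casual)
t(Casual) = 1 + 0.3·t(Active) + 0.4·t(Casual)
Solving: t(Active) = 3.3333, t(Casual) = 3.3333.
Expected months from Casual to Reactivated: 3.3333.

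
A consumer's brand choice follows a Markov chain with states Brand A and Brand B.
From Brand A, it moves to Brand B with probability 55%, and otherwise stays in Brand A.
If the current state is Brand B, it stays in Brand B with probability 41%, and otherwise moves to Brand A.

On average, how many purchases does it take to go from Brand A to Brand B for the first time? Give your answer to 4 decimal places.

Let t(s) be the expected number of purchases to first reach Brand B from state s, with t(Brand B) = 0. Conditioning on the first purchase:
t(Brand A) = 1 + 0.45·t(Brand A)
Solving: t(Brand A) = 1.8182.
Expected purchases from Brand A to Brand B: 1.8182.

1.8182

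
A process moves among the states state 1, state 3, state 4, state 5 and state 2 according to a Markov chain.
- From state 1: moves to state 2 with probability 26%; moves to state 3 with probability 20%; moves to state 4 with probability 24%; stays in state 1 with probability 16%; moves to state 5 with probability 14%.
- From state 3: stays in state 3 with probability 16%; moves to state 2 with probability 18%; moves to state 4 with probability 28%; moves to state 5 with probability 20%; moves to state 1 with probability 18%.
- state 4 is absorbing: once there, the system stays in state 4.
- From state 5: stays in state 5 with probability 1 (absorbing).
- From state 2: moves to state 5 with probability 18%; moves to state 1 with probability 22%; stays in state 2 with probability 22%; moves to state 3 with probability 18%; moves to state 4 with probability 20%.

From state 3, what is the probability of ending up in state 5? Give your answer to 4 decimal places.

0.4190

Let h(s) be the probability of absorption at state 5 starting from transient state s. Then h(state 5) = 1 and h(state 4) = 0. By first-step analysis:
h(state 1) = 0.16·h(state 1) + 0.2·h(state 3) + 0.24·0 + 0.14·1 + 0.26·h(state 2)
h(state 3) = 0.18·h(state 1) + 0.16·h(state 3) + 0.28·0 + 0.2·1 + 0.18·h(state 2)
h(state 2) = 0.22·h(state 1) + 0.18·h(state 3) + 0.2·0 + 0.18·1 + 0.22·h(state 2)
Solving: h(state 1) = 0.4030, h(state 3) = 0.4190, h(state 2) = 0.4411.
Starting from state 3, the probability is 0.4190.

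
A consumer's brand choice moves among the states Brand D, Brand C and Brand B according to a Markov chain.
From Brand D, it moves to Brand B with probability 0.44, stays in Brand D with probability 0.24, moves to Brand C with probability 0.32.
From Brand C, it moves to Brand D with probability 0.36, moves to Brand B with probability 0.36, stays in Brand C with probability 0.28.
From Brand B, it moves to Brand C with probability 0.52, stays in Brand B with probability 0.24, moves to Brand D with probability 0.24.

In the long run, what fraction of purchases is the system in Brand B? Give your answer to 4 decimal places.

0.3418

Let the stationary distribution be π with π = πP and π_1 + π_2 + π_3 = 1.
π_1 = 0.24·π_1 + 0.36·π_2 + 0.24·π_3
π_2 = 0.32·π_1 + 0.28·π_2 + 0.52·π_3
Solving with the normalization constraint gives π = (0.2848, 0.3734, 0.3418).
So the stationary probability of Brand B is 0.3418.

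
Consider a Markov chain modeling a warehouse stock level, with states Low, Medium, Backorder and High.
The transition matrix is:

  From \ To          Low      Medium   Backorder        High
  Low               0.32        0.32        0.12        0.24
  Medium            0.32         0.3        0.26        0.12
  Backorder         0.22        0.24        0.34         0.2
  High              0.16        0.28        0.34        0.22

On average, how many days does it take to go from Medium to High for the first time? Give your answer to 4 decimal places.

Let t(s) be the expected number of days to first reach High from state s, with t(High) = 0. Conditioning on the first day:
t(Low) = 1 + 0.32·t(Low) + 0.32·t(Medium) + 0.12·t(Backorder)
t(Medium) = 1 + 0.32·t(Low) + 0.3·t(Medium) + 0.26·t(Backorder)
t(Backorder) = 1 + 0.22·t(Low) + 0.24·t(Medium) + 0.34·t(Backorder)
Solving: t(Low) = 5.1017, t(Medium) = 5.7290, t(Backorder) = 5.2990.
Expected days from Medium to High: 5.7290.

5.7290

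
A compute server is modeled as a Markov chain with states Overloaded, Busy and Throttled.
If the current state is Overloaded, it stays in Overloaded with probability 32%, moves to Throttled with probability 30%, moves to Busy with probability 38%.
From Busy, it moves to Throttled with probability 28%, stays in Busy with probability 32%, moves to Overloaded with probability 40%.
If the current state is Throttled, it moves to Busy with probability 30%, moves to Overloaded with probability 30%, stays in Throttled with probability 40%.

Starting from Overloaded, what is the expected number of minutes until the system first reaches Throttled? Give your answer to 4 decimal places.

3.4149

Let t(s) be the expected number of minutes to first reach Throttled from state s, with t(Throttled) = 0. Conditioning on the first minute:
t(Overloaded) = 1 + 0.32·t(Overloaded) + 0.38·t(Busy)
t(Busy) = 1 + 0.4·t(Overloaded) + 0.32·t(Busy)
Solving: t(Overloaded) = 3.4149, t(Busy) = 3.4794.
Expected minutes from Overloaded to Throttled: 3.4149.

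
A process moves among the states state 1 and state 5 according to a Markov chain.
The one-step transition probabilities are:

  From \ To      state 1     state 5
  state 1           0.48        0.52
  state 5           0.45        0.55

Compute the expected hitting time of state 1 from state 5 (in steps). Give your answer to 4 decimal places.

Let t(s) be the expected number of steps to first reach state 1 from state s, with t(state 1) = 0. Conditioning on the first step:
t(state 5) = 1 + 0.55·t(state 5)
Solving: t(state 5) = 2.2222.
Expected steps from state 5 to state 1: 2.2222.

2.2222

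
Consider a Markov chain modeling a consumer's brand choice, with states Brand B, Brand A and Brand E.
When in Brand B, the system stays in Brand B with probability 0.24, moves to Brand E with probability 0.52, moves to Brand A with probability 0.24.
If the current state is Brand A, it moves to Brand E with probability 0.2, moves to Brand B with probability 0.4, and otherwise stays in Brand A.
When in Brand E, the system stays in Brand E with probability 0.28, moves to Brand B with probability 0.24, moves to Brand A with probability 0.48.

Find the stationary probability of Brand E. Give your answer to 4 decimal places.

0.3219

Let the stationary distribution be π with π = πP and π_1 + π_2 + π_3 = 1.
π_1 = 0.24·π_1 + 0.4·π_2 + 0.24·π_3
π_2 = 0.24·π_1 + 0.4·π_2 + 0.48·π_3
Solving with the normalization constraint gives π = (0.3004, 0.3777, 0.3219).
So the stationary probability of Brand E is 0.3219.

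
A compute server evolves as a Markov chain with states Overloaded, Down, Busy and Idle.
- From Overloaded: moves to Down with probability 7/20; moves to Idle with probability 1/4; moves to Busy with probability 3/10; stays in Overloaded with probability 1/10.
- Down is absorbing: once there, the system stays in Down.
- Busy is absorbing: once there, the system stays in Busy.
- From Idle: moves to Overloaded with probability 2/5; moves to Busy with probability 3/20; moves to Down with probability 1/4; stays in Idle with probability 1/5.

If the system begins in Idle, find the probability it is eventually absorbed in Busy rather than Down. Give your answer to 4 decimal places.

0.4113

Let h(s) be the probability of absorption at Busy starting from transient state s. Then h(Busy) = 1 and h(Down) = 0. By first-step analysis:
h(Overloaded) = 0.1·h(Overloaded) + 0.35·0 + 0.3·1 + 0.25·h(Idle)
h(Idle) = 0.4·h(Overloaded) + 0.25·0 + 0.15·1 + 0.2·h(Idle)
Solving: h(Overloaded) = 0.4476, h(Idle) = 0.4113.
Starting from Idle, the probability is 0.4113.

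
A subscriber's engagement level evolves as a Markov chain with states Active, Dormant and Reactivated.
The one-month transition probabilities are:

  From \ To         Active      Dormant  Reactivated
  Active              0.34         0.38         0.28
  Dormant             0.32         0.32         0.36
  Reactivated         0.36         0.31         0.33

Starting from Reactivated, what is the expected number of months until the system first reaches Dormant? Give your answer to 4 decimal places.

Let t(s) be the expected number of months to first reach Dormant from state s, with t(Dormant) = 0. Conditioning on the first month:
t(Active) = 1 + 0.34·t(Active) + 0.28·t(Reactivated)
t(Reactivated) = 1 + 0.36·t(Active) + 0.33·t(Reactivated)
Solving: t(Active) = 2.7827, t(Reactivated) = 2.9877.
Expected months from Reactivated to Dormant: 2.9877.

2.9877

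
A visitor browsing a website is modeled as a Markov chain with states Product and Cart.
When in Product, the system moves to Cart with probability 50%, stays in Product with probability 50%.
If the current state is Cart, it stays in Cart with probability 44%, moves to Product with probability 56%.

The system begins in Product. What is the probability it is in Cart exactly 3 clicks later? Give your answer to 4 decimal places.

Propagate the distribution vector 3 clicks from Product.
After 0 clicks: (1.0000, 0.0000)
After 1 click: (0.5000, 0.5000)
After 2 clicks: (0.5300, 0.4700)
After 3 clicks: (0.5282, 0.4718)
P(in Cart after 3 clicks) = 0.4718

0.4718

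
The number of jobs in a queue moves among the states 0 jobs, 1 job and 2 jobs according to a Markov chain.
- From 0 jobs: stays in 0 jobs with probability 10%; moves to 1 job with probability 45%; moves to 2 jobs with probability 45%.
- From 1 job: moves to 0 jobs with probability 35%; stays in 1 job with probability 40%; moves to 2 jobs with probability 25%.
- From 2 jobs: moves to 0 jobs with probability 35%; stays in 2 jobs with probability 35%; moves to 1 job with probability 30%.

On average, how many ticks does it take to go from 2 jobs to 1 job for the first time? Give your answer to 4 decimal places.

Let t(s) be the expected number of ticks to first reach 1 job from state s, with t(1 job) = 0. Conditioning on the first tick:
t(0 jobs) = 1 + 0.1·t(0 jobs) + 0.45·t(2 jobs)
t(2 jobs) = 1 + 0.35·t(0 jobs) + 0.35·t(2 jobs)
Solving: t(0 jobs) = 2.5731, t(2 jobs) = 2.9240.
Expected ticks from 2 jobs to 1 job: 2.9240.

2.9240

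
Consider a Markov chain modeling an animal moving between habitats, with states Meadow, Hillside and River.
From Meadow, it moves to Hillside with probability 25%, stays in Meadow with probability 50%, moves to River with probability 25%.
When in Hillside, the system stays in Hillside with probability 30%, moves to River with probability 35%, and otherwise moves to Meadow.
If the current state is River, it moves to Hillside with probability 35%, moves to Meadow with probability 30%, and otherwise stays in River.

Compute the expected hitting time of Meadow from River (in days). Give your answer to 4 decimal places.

Let t(s) be the expected number of days to first reach Meadow from state s, with t(Meadow) = 0. Conditioning on the first day:
t(Hillside) = 1 + 0.3·t(Hillside) + 0.35·t(River)
t(River) = 1 + 0.35·t(Hillside) + 0.35·t(River)
Solving: t(Hillside) = 3.0075, t(River) = 3.1579.
Expected days from River to Meadow: 3.1579.

3.1579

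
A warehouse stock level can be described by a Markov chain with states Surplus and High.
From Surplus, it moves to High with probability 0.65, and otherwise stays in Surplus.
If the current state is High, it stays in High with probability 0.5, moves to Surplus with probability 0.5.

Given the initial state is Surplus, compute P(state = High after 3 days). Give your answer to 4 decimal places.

0.5671

Propagate the distribution vector 3 days from Surplus.
After 0 days: (1.0000, 0.0000)
After 1 day: (0.3500, 0.6500)
After 2 days: (0.4475, 0.5525)
After 3 days: (0.4329, 0.5671)
P(in High after 3 days) = 0.5671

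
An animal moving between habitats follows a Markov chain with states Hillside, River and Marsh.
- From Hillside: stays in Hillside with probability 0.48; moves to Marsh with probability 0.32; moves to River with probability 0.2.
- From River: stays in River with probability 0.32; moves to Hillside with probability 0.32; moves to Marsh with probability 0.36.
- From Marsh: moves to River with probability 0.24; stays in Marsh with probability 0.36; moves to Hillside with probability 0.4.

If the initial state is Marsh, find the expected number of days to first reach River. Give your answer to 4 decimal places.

Let t(s) be the expected number of days to first reach River from state s, with t(River) = 0. Conditioning on the first day:
t(Hillside) = 1 + 0.48·t(Hillside) + 0.32·t(Marsh)
t(Marsh) = 1 + 0.4·t(Hillside) + 0.36·t(Marsh)
Solving: t(Hillside) = 4.6875, t(Marsh) = 4.4922.
Expected days from Marsh to River: 4.4922.

4.4922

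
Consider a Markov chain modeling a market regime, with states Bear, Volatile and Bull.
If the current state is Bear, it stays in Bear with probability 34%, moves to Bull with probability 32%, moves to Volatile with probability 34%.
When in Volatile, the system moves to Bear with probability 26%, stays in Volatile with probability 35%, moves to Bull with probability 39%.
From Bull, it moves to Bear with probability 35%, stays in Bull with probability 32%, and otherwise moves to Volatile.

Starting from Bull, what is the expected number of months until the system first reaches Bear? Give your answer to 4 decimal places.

Let t(s) be the expected number of months to first reach Bear from state s, with t(Bear) = 0. Conditioning on the first month:
t(Volatile) = 1 + 0.35·t(Volatile) + 0.39·t(Bull)
t(Bull) = 1 + 0.33·t(Volatile) + 0.32·t(Bull)
Solving: t(Volatile) = 3.4153, t(Bull) = 3.1280.
Expected months from Bull to Bear: 3.1280.

3.1280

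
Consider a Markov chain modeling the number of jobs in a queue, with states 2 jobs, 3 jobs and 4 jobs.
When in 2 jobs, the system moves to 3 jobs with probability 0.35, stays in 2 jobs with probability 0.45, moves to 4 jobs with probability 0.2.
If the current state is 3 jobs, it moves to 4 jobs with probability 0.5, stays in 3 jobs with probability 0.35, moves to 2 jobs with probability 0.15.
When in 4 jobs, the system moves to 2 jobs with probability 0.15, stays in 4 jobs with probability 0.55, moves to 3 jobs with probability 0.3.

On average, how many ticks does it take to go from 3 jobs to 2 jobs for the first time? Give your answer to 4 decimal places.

6.6667

Let t(s) be the expected number of ticks to first reach 2 jobs from state s, with t(2 jobs) = 0. Conditioning on the first tick:
t(3 jobs) = 1 + 0.35·t(3 jobs) + 0.5·t(4 jobs)
t(4 jobs) = 1 + 0.3·t(3 jobs) + 0.55·t(4 jobs)
Solving: t(3 jobs) = 6.6667, t(4 jobs) = 6.6667.
Expected ticks from 3 jobs to 2 jobs: 6.6667.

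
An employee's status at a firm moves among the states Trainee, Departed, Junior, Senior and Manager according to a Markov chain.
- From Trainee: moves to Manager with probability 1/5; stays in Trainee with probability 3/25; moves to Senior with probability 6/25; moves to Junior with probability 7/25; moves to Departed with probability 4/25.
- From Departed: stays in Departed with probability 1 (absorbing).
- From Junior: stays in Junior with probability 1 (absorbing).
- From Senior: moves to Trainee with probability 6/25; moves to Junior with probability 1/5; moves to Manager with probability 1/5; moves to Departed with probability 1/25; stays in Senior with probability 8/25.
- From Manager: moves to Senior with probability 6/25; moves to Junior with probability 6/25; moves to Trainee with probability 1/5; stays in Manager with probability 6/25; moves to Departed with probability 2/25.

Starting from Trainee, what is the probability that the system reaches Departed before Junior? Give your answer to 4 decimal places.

0.3088

Let h(s) be the probability of absorption at Departed starting from transient state s. Then h(Departed) = 1 and h(Junior) = 0. By first-step analysis:
h(Trainee) = 0.12·h(Trainee) + 0.16·1 + 0.28·0 + 0.24·h(Senior) + 0.2·h(Manager)
h(Senior) = 0.24·h(Trainee) + 0.04·1 + 0.2·0 + 0.32·h(Senior) + 0.2·h(Manager)
h(Manager) = 0.2·h(Trainee) + 0.08·1 + 0.24·0 + 0.24·h(Senior) + 0.24·h(Manager)
Solving: h(Trainee) = 0.3088, h(Senior) = 0.2455, h(Manager) = 0.2640.
Starting from Trainee, the probability is 0.3088.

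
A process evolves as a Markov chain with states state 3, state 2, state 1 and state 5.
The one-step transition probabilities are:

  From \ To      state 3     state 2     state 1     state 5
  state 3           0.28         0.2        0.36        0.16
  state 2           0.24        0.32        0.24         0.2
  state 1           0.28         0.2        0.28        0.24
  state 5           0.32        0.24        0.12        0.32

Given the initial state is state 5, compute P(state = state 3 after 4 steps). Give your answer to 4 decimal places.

0.2795

Propagate the distribution vector 4 steps from state 5.
After 0 steps: (0.0000, 0.0000, 0.0000, 1.0000)
After 1 step: (0.3200, 0.2400, 0.1200, 0.3200)
After 2 steps: (0.2832, 0.2416, 0.2448, 0.2304)
After 3 steps: (0.2796, 0.2382, 0.2561, 0.2261)
After 4 steps: (0.2795, 0.2376, 0.2567, 0.2262)
P(in state 3 after 4 steps) = 0.2795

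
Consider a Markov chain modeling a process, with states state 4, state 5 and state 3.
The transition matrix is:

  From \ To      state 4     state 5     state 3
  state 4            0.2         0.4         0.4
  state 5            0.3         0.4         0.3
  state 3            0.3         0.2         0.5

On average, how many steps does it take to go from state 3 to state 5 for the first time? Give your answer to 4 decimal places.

3.9286

Let t(s) be the expected number of steps to first reach state 5 from state s, with t(state 5) = 0. Conditioning on the first step:
t(state 4) = 1 + 0.2·t(state 4) + 0.4·t(state 3)
t(state 3) = 1 + 0.3·t(state 4) + 0.5·t(state 3)
Solving: t(state 4) = 3.2143, t(state 3) = 3.9286.
Expected steps from state 3 to state 5: 3.9286.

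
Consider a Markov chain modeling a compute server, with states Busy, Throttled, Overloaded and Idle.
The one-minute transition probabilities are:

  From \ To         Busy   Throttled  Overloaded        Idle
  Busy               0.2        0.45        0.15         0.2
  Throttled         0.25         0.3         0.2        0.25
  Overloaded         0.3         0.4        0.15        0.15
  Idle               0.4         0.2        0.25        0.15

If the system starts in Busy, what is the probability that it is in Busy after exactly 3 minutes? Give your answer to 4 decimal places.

0.2765

Propagate the distribution vector 3 minutes from Busy.
After 0 minutes: (1.0000, 0.0000, 0.0000, 0.0000)
After 1 minute: (0.2000, 0.4500, 0.1500, 0.2000)
After 2 minutes: (0.2775, 0.3250, 0.1925, 0.2050)
After 3 minutes: (0.2765, 0.3404, 0.1868, 0.1964)
P(in Busy after 3 minutes) = 0.2765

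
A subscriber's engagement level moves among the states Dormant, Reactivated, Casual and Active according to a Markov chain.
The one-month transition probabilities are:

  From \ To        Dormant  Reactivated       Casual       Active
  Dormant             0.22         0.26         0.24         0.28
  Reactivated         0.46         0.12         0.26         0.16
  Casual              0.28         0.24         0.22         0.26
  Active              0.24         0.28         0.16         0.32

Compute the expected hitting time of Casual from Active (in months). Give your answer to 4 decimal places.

Let t(s) be the expected number of months to first reach Casual from state s, with t(Casual) = 0. Conditioning on the first month:
t(Dormant) = 1 + 0.22·t(Dormant) + 0.26·t(Reactivated) + 0.28·t(Active)
t(Reactivated) = 1 + 0.46·t(Dormant) + 0.12·t(Reactivated) + 0.16·t(Active)
t(Active) = 1 + 0.24·t(Dormant) + 0.28·t(Reactivated) + 0.32·t(Active)
Solving: t(Dormant) = 4.4713, t(Reactivated) = 4.3539, t(Active) = 4.8415.
Expected months from Active to Casual: 4.8415.

4.8415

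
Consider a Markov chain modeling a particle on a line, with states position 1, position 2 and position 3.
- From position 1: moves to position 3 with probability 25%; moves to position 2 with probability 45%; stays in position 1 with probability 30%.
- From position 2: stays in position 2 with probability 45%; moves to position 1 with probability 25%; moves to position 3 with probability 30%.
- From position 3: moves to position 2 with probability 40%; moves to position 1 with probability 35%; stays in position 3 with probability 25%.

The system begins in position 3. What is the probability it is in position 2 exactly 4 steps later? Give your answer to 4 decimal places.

Propagate the distribution vector 4 steps from position 3.
After 0 steps: (0.0000, 0.0000, 1.0000)
After 1 step: (0.3500, 0.4000, 0.2500)
After 2 steps: (0.2925, 0.4375, 0.2700)
After 3 steps: (0.2916, 0.4365, 0.2719)
After 4 steps: (0.2918, 0.4364, 0.2718)
P(in position 2 after 4 steps) = 0.4364

0.4364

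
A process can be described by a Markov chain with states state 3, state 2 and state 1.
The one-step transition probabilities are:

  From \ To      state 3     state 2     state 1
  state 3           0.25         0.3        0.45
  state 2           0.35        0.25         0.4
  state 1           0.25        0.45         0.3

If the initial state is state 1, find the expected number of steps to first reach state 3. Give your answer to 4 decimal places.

3.4783

Let t(s) be the expected number of steps to first reach state 3 from state s, with t(state 3) = 0. Conditioning on the first step:
t(state 2) = 1 + 0.25·t(state 2) + 0.4·t(state 1)
t(state 1) = 1 + 0.45·t(state 2) + 0.3·t(state 1)
Solving: t(state 2) = 3.1884, t(state 1) = 3.4783.
Expected steps from state 1 to state 3: 3.4783.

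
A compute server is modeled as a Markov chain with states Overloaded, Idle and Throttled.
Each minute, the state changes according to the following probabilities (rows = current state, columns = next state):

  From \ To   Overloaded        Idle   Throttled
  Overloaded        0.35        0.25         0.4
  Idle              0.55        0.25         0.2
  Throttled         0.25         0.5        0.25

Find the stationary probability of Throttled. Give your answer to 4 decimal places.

Let the stationary distribution be π with π = πP and π_1 + π_2 + π_3 = 1.
π_1 = 0.35·π_1 + 0.55·π_2 + 0.25·π_3
π_2 = 0.25·π_1 + 0.25·π_2 + 0.5·π_3
Solving with the normalization constraint gives π = (0.3854, 0.3229, 0.2917).
So the stationary probability of Throttled is 0.2917.

0.2917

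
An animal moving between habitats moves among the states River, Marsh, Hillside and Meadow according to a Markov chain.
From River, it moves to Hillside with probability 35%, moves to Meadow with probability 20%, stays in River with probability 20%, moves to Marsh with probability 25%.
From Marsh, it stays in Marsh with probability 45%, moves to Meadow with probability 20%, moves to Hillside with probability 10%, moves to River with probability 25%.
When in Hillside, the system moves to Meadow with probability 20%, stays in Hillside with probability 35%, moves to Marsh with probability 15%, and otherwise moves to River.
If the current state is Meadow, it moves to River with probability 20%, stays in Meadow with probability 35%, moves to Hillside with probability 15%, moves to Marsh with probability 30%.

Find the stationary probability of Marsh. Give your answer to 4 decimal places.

Let the stationary distribution be π with π = πP and π_1 + π_2 + π_3 + π_4 = 1.
π_1 = 0.2·π_1 + 0.25·π_2 + 0.3·π_3 + 0.2·π_4
π_2 = 0.25·π_1 + 0.45·π_2 + 0.15·π_3 + 0.3·π_4
π_3 = 0.35·π_1 + 0.1·π_2 + 0.35·π_3 + 0.15·π_4
Solving with the normalization constraint gives π = (0.2378, 0.2987, 0.2283, 0.2353).
So the stationary probability of Marsh is 0.2987.

0.2987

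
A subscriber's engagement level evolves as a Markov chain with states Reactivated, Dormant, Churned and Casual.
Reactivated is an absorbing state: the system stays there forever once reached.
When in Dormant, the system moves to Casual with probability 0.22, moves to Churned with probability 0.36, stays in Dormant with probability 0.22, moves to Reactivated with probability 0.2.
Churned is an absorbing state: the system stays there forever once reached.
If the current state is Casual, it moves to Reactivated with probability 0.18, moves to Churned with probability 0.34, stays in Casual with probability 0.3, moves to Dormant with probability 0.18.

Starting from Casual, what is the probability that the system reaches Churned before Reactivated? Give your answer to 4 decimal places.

Let h(s) be the probability of absorption at Churned starting from transient state s. Then h(Churned) = 1 and h(Reactivated) = 0. By first-step analysis:
h(Dormant) = 0.2·0 + 0.22·h(Dormant) + 0.36·1 + 0.22·h(Casual)
h(Casual) = 0.18·0 + 0.18·h(Dormant) + 0.34·1 + 0.3·h(Casual)
Solving: h(Dormant) = 0.6453, h(Casual) = 0.6517.
Starting from Casual, the probability is 0.6517.

0.6517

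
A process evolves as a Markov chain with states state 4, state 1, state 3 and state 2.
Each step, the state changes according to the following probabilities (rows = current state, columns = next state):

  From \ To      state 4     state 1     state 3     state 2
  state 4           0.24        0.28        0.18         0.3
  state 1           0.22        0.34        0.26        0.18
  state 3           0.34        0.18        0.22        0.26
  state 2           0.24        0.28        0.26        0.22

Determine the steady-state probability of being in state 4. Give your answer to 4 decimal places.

0.2576

Let the stationary distribution be π with π = πP and π_1 + π_2 + π_3 + π_4 = 1.
π_1 = 0.24·π_1 + 0.22·π_2 + 0.34·π_3 + 0.24·π_4
π_2 = 0.28·π_1 + 0.34·π_2 + 0.18·π_3 + 0.28·π_4
π_3 = 0.18·π_1 + 0.26·π_2 + 0.22·π_3 + 0.26·π_4
Solving with the normalization constraint gives π = (0.2576, 0.2734, 0.2302, 0.2389).
So the stationary probability of state 4 is 0.2576.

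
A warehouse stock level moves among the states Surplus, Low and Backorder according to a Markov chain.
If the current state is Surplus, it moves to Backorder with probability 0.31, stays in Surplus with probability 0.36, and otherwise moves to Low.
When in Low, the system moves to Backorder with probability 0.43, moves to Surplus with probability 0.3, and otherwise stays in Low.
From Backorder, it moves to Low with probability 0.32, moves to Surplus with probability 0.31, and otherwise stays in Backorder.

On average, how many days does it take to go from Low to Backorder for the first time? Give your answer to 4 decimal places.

2.5530

Let t(s) be the expected number of days to first reach Backorder from state s, with t(Backorder) = 0. Conditioning on the first day:
t(Surplus) = 1 + 0.36·t(Surplus) + 0.33·t(Low)
t(Low) = 1 + 0.3·t(Surplus) + 0.27·t(Low)
Solving: t(Surplus) = 2.8789, t(Low) = 2.5530.
Expected days from Low to Backorder: 2.5530.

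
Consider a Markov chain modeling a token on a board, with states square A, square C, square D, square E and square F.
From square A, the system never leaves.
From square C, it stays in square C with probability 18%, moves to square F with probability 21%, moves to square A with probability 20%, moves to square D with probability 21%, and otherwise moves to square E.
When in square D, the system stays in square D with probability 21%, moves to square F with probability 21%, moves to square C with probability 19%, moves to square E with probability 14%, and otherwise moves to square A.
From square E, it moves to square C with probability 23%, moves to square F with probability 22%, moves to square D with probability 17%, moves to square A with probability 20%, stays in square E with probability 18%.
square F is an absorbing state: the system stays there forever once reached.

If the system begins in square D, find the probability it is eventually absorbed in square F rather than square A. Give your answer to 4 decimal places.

0.4766

Let h(s) be the probability of absorption at square F starting from transient state s. Then h(square F) = 1 and h(square A) = 0. By first-step analysis:
h(square C) = 0.2·0 + 0.18·h(square C) + 0.21·h(square D) + 0.2·h(square E) + 0.21·1
h(square D) = 0.25·0 + 0.19·h(square C) + 0.21·h(square D) + 0.14·h(square E) + 0.21·1
h(square E) = 0.2·0 + 0.23·h(square C) + 0.17·h(square D) + 0.18·h(square E) + 0.22·1
Solving: h(square C) = 0.5020, h(square D) = 0.4766, h(square E) = 0.5079.
Starting from square D, the probability is 0.4766.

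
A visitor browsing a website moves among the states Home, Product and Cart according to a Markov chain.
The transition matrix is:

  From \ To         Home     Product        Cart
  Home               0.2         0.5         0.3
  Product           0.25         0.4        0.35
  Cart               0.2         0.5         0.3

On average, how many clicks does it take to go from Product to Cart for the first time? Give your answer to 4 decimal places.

Let t(s) be the expected number of clicks to first reach Cart from state s, with t(Cart) = 0. Conditioning on the first click:
t(Home) = 1 + 0.2·t(Home) + 0.5·t(Product)
t(Product) = 1 + 0.25·t(Home) + 0.4·t(Product)
Solving: t(Home) = 3.0986, t(Product) = 2.9577.
Expected clicks from Product to Cart: 2.9577.

2.9577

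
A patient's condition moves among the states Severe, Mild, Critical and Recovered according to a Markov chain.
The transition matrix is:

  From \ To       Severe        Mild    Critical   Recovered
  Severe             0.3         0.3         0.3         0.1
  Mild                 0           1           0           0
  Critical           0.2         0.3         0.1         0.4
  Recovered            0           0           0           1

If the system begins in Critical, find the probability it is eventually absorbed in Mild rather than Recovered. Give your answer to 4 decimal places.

Let h(s) be the probability of absorption at Mild starting from transient state s. Then h(Mild) = 1 and h(Recovered) = 0. By first-step analysis:
h(Severe) = 0.3·h(Severe) + 0.3·1 + 0.3·h(Critical) + 0.1·0
h(Critical) = 0.2·h(Severe) + 0.3·1 + 0.1·h(Critical) + 0.4·0
Solving: h(Severe) = 0.6316, h(Critical) = 0.4737.
Starting from Critical, the probability is 0.4737.

0.4737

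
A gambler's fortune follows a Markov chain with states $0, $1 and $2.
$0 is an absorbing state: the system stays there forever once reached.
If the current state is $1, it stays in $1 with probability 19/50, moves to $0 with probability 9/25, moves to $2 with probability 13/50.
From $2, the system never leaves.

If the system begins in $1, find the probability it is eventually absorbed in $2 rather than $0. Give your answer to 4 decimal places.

Let h(s) be the probability of absorption at $2 starting from transient state s. Then h($2) = 1 and h($0) = 0. By first-step analysis:
h($1) = 0.36·0 + 0.38·h($1) + 0.26·1
Solving: h($1) = 0.4194.
Starting from $1, the probability is 0.4194.

0.4194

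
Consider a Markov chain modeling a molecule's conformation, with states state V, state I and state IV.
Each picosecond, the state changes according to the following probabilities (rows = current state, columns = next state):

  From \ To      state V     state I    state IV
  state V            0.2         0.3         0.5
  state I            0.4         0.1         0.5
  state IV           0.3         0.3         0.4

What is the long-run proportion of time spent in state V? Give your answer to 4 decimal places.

Let the stationary distribution be π with π = πP and π_1 + π_2 + π_3 = 1.
π_1 = 0.2·π_1 + 0.4·π_2 + 0.3·π_3
π_2 = 0.3·π_1 + 0.1·π_2 + 0.3·π_3
Solving with the normalization constraint gives π = (0.2955, 0.2500, 0.4545).
So the stationary probability of state V is 0.2955.

0.2955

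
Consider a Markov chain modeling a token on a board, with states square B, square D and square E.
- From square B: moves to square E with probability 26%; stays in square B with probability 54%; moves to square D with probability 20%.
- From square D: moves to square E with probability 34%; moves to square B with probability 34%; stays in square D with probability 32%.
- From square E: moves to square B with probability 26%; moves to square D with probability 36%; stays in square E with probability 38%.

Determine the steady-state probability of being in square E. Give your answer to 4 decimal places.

0.3214

Let the stationary distribution be π with π = πP and π_1 + π_2 + π_3 = 1.
π_1 = 0.54·π_1 + 0.34·π_2 + 0.26·π_3
π_2 = 0.2·π_1 + 0.32·π_2 + 0.36·π_3
Solving with the normalization constraint gives π = (0.3929, 0.2857, 0.3214).
So the stationary probability of square E is 0.3214.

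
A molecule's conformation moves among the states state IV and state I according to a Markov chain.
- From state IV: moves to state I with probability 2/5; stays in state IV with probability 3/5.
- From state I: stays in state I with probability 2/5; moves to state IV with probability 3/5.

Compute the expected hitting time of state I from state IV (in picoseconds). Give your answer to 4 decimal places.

Let t(s) be the expected number of picoseconds to first reach state I from state s, with t(state I) = 0. Conditioning on the first picosecond:
t(state IV) = 1 + 0.6·t(state IV)
Solving: t(state IV) = 2.5000.
Expected picoseconds from state IV to state I: 2.5000.

2.5000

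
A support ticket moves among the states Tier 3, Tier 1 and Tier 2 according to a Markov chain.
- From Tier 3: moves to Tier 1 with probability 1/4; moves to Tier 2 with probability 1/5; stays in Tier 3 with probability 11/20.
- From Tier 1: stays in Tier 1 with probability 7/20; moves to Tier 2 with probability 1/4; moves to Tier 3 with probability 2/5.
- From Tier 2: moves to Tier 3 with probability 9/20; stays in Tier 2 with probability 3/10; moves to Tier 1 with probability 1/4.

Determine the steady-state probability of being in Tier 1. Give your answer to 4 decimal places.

0.2778

Let the stationary distribution be π with π = πP and π_1 + π_2 + π_3 = 1.
π_1 = 0.55·π_1 + 0.4·π_2 + 0.45·π_3
π_2 = 0.25·π_1 + 0.35·π_2 + 0.25·π_3
Solving with the normalization constraint gives π = (0.4846, 0.2778, 0.2377).
So the stationary probability of Tier 1 is 0.2778.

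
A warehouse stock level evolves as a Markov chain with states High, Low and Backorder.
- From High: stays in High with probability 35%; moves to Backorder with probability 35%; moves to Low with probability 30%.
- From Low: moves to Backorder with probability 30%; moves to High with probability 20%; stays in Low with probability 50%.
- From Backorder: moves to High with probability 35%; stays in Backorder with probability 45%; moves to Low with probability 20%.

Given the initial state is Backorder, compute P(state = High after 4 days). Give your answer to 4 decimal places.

Propagate the distribution vector 4 days from Backorder.
After 0 days: (0.0000, 0.0000, 1.0000)
After 1 day: (0.3500, 0.2000, 0.4500)
After 2 days: (0.3200, 0.2950, 0.3850)
After 3 days: (0.3058, 0.3205, 0.3738)
After 4 days: (0.3019, 0.3267, 0.3714)
P(in High after 4 days) = 0.3019

0.3019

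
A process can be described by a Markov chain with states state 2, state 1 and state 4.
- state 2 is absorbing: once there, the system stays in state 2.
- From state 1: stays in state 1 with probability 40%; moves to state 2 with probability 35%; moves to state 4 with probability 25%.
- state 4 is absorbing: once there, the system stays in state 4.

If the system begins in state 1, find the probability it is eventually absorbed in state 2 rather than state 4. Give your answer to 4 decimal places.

Let h(s) be the probability of absorption at state 2 starting from transient state s. Then h(state 2) = 1 and h(state 4) = 0. By first-step analysis:
h(state 1) = 0.35·1 + 0.4·h(state 1) + 0.25·0
Solving: h(state 1) = 0.5833.
Starting from state 1, the probability is 0.5833.

0.5833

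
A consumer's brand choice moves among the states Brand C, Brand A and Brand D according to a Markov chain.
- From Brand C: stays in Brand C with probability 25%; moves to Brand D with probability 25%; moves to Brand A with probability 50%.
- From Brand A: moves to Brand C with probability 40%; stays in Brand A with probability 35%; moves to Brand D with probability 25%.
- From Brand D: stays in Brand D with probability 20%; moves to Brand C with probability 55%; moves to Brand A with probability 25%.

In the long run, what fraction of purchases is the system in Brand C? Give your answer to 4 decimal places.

Let the stationary distribution be π with π = πP and π_1 + π_2 + π_3 = 1.
π_1 = 0.25·π_1 + 0.4·π_2 + 0.55·π_3
π_2 = 0.5·π_1 + 0.35·π_2 + 0.25·π_3
Solving with the normalization constraint gives π = (0.3789, 0.3830, 0.2381).
So the stationary probability of Brand C is 0.3789.

0.3789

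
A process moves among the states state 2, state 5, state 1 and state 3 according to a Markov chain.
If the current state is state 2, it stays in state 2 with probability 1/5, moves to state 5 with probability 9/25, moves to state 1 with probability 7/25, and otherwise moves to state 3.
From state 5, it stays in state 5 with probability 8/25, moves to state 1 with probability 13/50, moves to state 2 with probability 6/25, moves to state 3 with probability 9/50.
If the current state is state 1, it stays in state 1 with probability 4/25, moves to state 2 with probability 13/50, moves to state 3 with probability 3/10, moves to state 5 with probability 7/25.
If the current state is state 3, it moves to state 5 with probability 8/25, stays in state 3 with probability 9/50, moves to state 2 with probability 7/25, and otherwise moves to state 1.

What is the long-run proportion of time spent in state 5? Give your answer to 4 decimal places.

0.3204

Let the stationary distribution be π with π = πP and π_1 + π_2 + π_3 + π_4 = 1.
π_1 = 0.2·π_1 + 0.24·π_2 + 0.26·π_3 + 0.28·π_4
π_2 = 0.36·π_1 + 0.32·π_2 + 0.28·π_3 + 0.32·π_4
π_3 = 0.28·π_1 + 0.26·π_2 + 0.16·π_3 + 0.22·π_4
Solving with the normalization constraint gives π = (0.2431, 0.3204, 0.2334, 0.2031).
So the stationary probability of state 5 is 0.3204.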